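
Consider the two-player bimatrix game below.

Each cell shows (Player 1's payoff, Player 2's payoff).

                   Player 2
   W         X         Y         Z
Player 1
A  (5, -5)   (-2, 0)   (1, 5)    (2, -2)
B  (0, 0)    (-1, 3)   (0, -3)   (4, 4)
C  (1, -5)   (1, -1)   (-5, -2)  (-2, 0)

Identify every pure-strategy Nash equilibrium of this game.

For each player, find the best response to each opponent profile; mutual best responses are the pure NE.
Player 1 against W: payoffs 5, 0, 1 → best response A.
Player 1 against X: payoffs -2, -1, 1 → best response C.
Player 1 against Y: payoffs 1, 0, -5 → best response A.
Player 1 against Z: payoffs 2, 4, -2 → best response B.
Player 2 against A: payoffs -5, 0, 5, -2 → best response Y.
Player 2 against B: payoffs 0, 3, -3, 4 → best response Z.
Player 2 against C: payoffs -5, -1, -2, 0 → best response Z.
Mutual best responses: (A, Y); (B, Z).

Pure-strategy Nash equilibria: (A, Y), (B, Z)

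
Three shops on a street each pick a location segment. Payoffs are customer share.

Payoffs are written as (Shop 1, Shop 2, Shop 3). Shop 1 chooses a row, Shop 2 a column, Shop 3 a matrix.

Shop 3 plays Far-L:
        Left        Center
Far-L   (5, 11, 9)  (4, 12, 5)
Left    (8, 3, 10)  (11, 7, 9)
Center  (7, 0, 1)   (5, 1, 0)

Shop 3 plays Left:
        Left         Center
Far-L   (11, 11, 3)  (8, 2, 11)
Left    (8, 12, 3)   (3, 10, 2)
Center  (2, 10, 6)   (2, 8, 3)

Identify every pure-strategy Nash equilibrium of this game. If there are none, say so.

Pure NE: (Left, Center, Far-L)

Shop 1 against (Left, Far-L): payoffs 5, 8, 7 → best response Left.
Shop 1 against (Left, Left): payoffs 11, 8, 2 → best response Far-L.
Shop 1 against (Center, Far-L): payoffs 4, 11, 5 → best response Left.
Shop 1 against (Center, Left): payoffs 8, 3, 2 → best response Far-L.
Shop 2 against (Far-L, Far-L): payoffs 11, 12 → best response Center.
Shop 2 against (Far-L, Left): payoffs 11, 2 → best response Left.
Shop 2 against (Left, Far-L): payoffs 3, 7 → best response Center.
Shop 2 against (Left, Left): payoffs 12, 10 → best response Left.
Shop 2 against (Center, Far-L): payoffs 0, 1 → best response Center.
Shop 2 against (Center, Left): payoffs 10, 8 → best response Left.
Shop 3 against (Far-L, Left): payoffs 9, 3 → best response Far-L.
Shop 3 against (Far-L, Center): payoffs 5, 11 → best response Left.
Shop 3 against (Left, Left): payoffs 10, 3 → best response Far-L.
Shop 3 against (Left, Center): payoffs 9, 2 → best response Far-L.
Shop 3 against (Center, Left): payoffs 1, 6 → best response Left.
Shop 3 against (Center, Center): payoffs 0, 3 → best response Left.
Mutual best responses: (Left, Center, Far-L).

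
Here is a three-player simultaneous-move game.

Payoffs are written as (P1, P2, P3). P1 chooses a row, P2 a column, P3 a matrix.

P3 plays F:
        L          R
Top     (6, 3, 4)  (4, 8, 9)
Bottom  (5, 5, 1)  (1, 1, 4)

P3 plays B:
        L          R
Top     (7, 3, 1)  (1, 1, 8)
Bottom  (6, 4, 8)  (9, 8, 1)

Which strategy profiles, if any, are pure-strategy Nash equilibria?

Pure NE: (Top, R, F)

For each player, find the best response to each opponent profile; mutual best responses are the pure NE.
P1 against (L, F): payoffs 6, 5 → best response Top.
P1 against (L, B): payoffs 7, 6 → best response Top.
P1 against (R, F): payoffs 4, 1 → best response Top.
P1 against (R, B): payoffs 1, 9 → best response Bottom.
P2 against (Top, F): payoffs 3, 8 → best response R.
P2 against (Top, B): payoffs 3, 1 → best response L.
P2 against (Bottom, F): payoffs 5, 1 → best response L.
P2 against (Bottom, B): payoffs 4, 8 → best response R.
P3 against (Top, L): payoffs 4, 1 → best response F.
P3 against (Top, R): payoffs 9, 8 → best response F.
P3 against (Bottom, L): payoffs 1, 8 → best response B.
P3 against (Bottom, R): payoffs 4, 1 → best response F.
Mutual best responses: (Top, R, F).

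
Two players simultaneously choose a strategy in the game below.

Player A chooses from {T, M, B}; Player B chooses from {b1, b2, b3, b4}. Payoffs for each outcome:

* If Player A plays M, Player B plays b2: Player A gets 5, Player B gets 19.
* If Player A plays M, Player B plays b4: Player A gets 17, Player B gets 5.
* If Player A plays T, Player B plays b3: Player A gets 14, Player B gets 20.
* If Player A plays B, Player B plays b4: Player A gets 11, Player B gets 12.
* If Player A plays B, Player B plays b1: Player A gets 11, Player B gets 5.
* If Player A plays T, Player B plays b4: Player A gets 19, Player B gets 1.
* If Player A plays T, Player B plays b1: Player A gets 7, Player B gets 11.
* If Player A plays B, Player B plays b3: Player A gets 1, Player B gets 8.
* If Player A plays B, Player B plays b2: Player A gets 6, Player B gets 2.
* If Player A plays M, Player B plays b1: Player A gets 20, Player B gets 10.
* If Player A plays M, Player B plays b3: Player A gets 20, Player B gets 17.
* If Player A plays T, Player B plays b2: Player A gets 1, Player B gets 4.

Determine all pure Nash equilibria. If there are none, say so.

(T, b1): Player A can switch to M (7 → 20). Not NE.
(T, b2): Player A can switch to M (1 → 5). Not NE.
(T, b3): Player A can switch to M (14 → 20). Not NE.
(T, b4): Player B can switch to b1 (1 → 11). Not NE.
(M, b1): Player B can switch to b2 (10 → 19). Not NE.
(M, b2): Player A can switch to B (5 → 6). Not NE.
(M, b3): Player B can switch to b2 (17 → 19). Not NE.
(M, b4): Player A can switch to T (17 → 19). Not NE.
(B, b1): Player A can switch to M (11 → 20). Not NE.
(B, b2): Player B can switch to b1 (2 → 5). Not NE.
(B, b3): Player A can switch to T (1 → 14). Not NE.
(B, b4): Player A can switch to T (11 → 19). Not NE.

This game has no pure Nash equilibrium.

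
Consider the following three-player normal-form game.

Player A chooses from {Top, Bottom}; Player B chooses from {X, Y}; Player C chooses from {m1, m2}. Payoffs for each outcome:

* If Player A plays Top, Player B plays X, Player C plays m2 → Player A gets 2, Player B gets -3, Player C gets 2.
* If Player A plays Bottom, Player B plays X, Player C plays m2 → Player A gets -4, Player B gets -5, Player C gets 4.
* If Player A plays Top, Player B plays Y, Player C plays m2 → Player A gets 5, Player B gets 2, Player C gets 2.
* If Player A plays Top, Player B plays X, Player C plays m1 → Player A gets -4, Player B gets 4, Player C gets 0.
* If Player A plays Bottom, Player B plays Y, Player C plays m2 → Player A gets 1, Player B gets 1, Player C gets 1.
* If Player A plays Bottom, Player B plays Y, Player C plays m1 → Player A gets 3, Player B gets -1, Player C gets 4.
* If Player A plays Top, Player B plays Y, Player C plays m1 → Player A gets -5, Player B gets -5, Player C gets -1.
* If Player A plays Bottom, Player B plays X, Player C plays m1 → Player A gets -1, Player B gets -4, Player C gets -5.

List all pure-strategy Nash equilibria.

(Top, Y, m2) and (Bottom, Y, m1)

Player A against (X, m1): payoffs -4, -1 → best response Bottom.
Player A against (X, m2): payoffs 2, -4 → best response Top.
Player A against (Y, m1): payoffs -5, 3 → best response Bottom.
Player A against (Y, m2): payoffs 5, 1 → best response Top.
Player B against (Top, m1): payoffs 4, -5 → best response X.
Player B against (Top, m2): payoffs -3, 2 → best response Y.
Player B against (Bottom, m1): payoffs -4, -1 → best response Y.
Player B against (Bottom, m2): payoffs -5, 1 → best response Y.
Player C against (Top, X): payoffs 0, 2 → best response m2.
Player C against (Top, Y): payoffs -1, 2 → best response m2.
Player C against (Bottom, X): payoffs -5, 4 → best response m2.
Player C against (Bottom, Y): payoffs 4, 1 → best response m1.
Mutual best responses: (Top, Y, m2); (Bottom, Y, m1).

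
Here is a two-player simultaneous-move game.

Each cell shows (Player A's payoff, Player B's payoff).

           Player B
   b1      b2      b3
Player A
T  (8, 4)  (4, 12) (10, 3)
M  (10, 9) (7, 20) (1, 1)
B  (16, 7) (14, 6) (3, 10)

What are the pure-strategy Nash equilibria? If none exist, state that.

none

For each player, find the best response to each opponent profile; mutual best responses are the pure NE.
Player A against b1: payoffs 8, 10, 16 → best response B.
Player A against b2: payoffs 4, 7, 14 → best response B.
Player A against b3: payoffs 10, 1, 3 → best response T.
Player B against T: payoffs 4, 12, 3 → best response b2.
Player B against M: payoffs 9, 20, 1 → best response b2.
Player B against B: payoffs 7, 6, 10 → best response b3.
No profile is a mutual best response for all players.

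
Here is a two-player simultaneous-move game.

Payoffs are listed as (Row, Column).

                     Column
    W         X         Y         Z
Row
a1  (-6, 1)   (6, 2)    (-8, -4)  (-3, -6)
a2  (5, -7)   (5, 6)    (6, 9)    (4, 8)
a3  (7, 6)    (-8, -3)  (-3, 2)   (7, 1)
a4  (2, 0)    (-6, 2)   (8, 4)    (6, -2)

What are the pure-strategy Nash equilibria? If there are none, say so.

Row against W: payoffs -6, 5, 7, 2 → best response a3.
Row against X: payoffs 6, 5, -8, -6 → best response a1.
Row against Y: payoffs -8, 6, -3, 8 → best response a4.
Row against Z: payoffs -3, 4, 7, 6 → best response a3.
Column against a1: payoffs 1, 2, -4, -6 → best response X.
Column against a2: payoffs -7, 6, 9, 8 → best response Y.
Column against a3: payoffs 6, -3, 2, 1 → best response W.
Column against a4: payoffs 0, 2, 4, -2 → best response Y.
Mutual best responses: (a1, X); (a3, W); (a4, Y).

Pure-strategy Nash equilibria: (a1, X) and (a3, W) and (a4, Y)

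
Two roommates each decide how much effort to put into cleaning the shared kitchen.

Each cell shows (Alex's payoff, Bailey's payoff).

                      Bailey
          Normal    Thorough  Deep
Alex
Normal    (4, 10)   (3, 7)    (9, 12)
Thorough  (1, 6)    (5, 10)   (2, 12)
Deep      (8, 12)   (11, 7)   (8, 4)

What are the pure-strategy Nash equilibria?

(Normal, Deep), (Deep, Normal)

Mark each player's best response to every combination of opponents' strategies; a profile where every player is best-responding is a pure Nash equilibrium.
Alex against Normal: payoffs 4, 1, 8 → best response Deep.
Alex against Thorough: payoffs 3, 5, 11 → best response Deep.
Alex against Deep: payoffs 9, 2, 8 → best response Normal.
Bailey against Normal: payoffs 10, 7, 12 → best response Deep.
Bailey against Thorough: payoffs 6, 10, 12 → best response Deep.
Bailey against Deep: payoffs 12, 7, 4 → best response Normal.
Mutual best responses: (Normal, Deep); (Deep, Normal).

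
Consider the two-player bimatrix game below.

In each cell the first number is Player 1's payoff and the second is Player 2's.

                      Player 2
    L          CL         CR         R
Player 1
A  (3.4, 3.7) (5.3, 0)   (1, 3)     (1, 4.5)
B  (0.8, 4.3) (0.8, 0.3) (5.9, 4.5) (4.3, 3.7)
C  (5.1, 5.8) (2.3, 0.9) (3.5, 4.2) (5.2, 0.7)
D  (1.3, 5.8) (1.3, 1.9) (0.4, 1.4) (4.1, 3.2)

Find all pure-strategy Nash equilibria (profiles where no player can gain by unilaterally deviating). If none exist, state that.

The pure Nash equilibria are (B, CR), (C, L).

For each strategy profile, look for a profitable unilateral deviation.
(A, L): Player 1 can switch to C (3.4 → 5.1). Not NE.
(A, CL): Player 2 can switch to L (0 → 3.7). Not NE.
(A, CR): Player 1 can switch to B (1 → 5.9). Not NE.
(A, R): Player 1 can switch to B (1 → 4.3). Not NE.
(B, L): Player 1 can switch to A (0.8 → 3.4). Not NE.
(B, CL): Player 1 can switch to A (0.8 → 5.3). Not NE.
(B, CR): Player 1 gets 5.9, best alternative 3.5; Player 2 gets 4.5, best alternative 4.3. No profitable deviation — NE.
(B, R): Player 1 can switch to C (4.3 → 5.2). Not NE.
(C, L): Player 1 gets 5.1, best alternative 3.4; Player 2 gets 5.8, best alternative 4.2. No profitable deviation — NE.
(C, CL): Player 1 can switch to A (2.3 → 5.3). Not NE.
(The remaining 6 profiles each have a profitable deviation by the same check.)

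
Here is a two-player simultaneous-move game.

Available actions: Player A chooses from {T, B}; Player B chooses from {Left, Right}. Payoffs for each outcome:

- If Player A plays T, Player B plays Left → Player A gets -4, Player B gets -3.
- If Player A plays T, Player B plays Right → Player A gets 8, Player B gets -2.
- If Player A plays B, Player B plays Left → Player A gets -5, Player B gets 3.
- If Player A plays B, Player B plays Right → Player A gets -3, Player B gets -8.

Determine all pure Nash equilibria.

(T, Right)

For each strategy profile, look for a profitable unilateral deviation.
(T, Left): Player B can switch to Right (-3 → -2). Not NE.
(T, Right): Player A gets 8, best alternative -3; Player B gets -2, best alternative -3. No profitable deviation — NE.
(B, Left): Player A can switch to T (-5 → -4). Not NE.
(B, Right): Player A can switch to T (-3 → 8). Not NE.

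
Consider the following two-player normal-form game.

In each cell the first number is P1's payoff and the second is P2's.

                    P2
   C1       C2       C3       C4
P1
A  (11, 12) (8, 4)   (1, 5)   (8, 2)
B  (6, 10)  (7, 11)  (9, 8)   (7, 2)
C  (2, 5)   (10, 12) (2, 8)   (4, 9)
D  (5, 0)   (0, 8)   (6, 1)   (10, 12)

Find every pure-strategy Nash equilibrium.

For each player, find the best response to each opponent profile; mutual best responses are the pure NE.
P1 against C1: payoffs 11, 6, 2, 5 → best response A.
P1 against C2: payoffs 8, 7, 10, 0 → best response C.
P1 against C3: payoffs 1, 9, 2, 6 → best response B.
P1 against C4: payoffs 8, 7, 4, 10 → best response D.
P2 against A: payoffs 12, 4, 5, 2 → best response C1.
P2 against B: payoffs 10, 11, 8, 2 → best response C2.
P2 against C: payoffs 5, 12, 8, 9 → best response C2.
P2 against D: payoffs 0, 8, 1, 12 → best response C4.
Mutual best responses: (A, C1); (C, C2); (D, C4).

Pure-strategy Nash equilibria: (A, C1) and (C, C2) and (D, C4)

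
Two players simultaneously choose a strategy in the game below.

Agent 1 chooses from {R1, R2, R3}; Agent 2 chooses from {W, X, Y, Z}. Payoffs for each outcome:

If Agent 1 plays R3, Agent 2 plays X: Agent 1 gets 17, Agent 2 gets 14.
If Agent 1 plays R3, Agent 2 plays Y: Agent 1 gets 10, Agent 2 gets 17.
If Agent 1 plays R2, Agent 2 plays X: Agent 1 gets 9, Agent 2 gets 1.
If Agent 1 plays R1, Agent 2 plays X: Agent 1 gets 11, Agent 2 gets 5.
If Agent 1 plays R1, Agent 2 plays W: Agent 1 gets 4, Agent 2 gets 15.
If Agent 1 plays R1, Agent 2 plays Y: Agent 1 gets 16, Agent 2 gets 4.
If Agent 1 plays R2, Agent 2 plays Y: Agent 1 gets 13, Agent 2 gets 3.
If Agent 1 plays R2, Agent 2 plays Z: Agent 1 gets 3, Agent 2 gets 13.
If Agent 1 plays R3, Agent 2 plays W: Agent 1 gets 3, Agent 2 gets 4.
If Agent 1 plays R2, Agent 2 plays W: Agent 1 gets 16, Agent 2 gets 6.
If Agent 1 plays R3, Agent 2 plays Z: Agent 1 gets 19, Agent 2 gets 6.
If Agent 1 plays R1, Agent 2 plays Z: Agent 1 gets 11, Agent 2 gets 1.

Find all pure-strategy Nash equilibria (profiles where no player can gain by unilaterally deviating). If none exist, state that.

Check each profile: it is a Nash equilibrium iff no player can strictly gain by switching unilaterally.
(R1, W): Agent 1 can switch to R2 (4 → 16). Not NE.
(R1, X): Agent 1 can switch to R3 (11 → 17). Not NE.
(R1, Y): Agent 2 can switch to W (4 → 15). Not NE.
(R1, Z): Agent 1 can switch to R3 (11 → 19). Not NE.
(R2, W): Agent 2 can switch to Z (6 → 13). Not NE.
(R2, X): Agent 1 can switch to R1 (9 → 11). Not NE.
(R2, Y): Agent 1 can switch to R1 (13 → 16). Not NE.
(R2, Z): Agent 1 can switch to R1 (3 → 11). Not NE.
(R3, W): Agent 1 can switch to R1 (3 → 4). Not NE.
(R3, X): Agent 2 can switch to Y (14 → 17). Not NE.
(The remaining 2 profiles each have a profitable deviation by the same check.)

This game has no pure Nash equilibrium.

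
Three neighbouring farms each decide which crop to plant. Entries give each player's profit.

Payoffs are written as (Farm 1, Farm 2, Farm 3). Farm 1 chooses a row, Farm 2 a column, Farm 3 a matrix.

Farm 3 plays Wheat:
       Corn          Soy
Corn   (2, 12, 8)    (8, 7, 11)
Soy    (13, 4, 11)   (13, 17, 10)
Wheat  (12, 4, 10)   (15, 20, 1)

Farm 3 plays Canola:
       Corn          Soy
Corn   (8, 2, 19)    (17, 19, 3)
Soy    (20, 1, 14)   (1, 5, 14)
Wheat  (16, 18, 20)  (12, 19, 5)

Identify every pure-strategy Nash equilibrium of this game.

Farm 1 against (Corn, Wheat): payoffs 2, 13, 12 → best response Soy.
Farm 1 against (Corn, Canola): payoffs 8, 20, 16 → best response Soy.
Farm 1 against (Soy, Wheat): payoffs 8, 13, 15 → best response Wheat.
Farm 1 against (Soy, Canola): payoffs 17, 1, 12 → best response Corn.
Farm 2 against (Corn, Wheat): payoffs 12, 7 → best response Corn.
Farm 2 against (Corn, Canola): payoffs 2, 19 → best response Soy.
Farm 2 against (Soy, Wheat): payoffs 4, 17 → best response Soy.
Farm 2 against (Soy, Canola): payoffs 1, 5 → best response Soy.
Farm 2 against (Wheat, Wheat): payoffs 4, 20 → best response Soy.
Farm 2 against (Wheat, Canola): payoffs 18, 19 → best response Soy.
Farm 3 against (Corn, Corn): payoffs 8, 19 → best response Canola.
Farm 3 against (Corn, Soy): payoffs 11, 3 → best response Wheat.
Farm 3 against (Soy, Corn): payoffs 11, 14 → best response Canola.
Farm 3 against (Soy, Soy): payoffs 10, 14 → best response Canola.
Farm 3 against (Wheat, Corn): payoffs 10, 20 → best response Canola.
Farm 3 against (Wheat, Soy): payoffs 1, 5 → best response Canola.
No profile is a mutual best response for all players.

This game has no pure Nash equilibrium.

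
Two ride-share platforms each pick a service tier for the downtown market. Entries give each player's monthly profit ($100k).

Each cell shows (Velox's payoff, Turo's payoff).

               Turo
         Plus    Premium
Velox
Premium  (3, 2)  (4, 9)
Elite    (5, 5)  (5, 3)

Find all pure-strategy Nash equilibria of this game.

The unique pure-strategy Nash equilibrium is (Elite, Plus).

Velox against Plus: payoffs 3, 5 → best response Elite.
Velox against Premium: payoffs 4, 5 → best response Elite.
Turo against Premium: payoffs 2, 9 → best response Premium.
Turo against Elite: payoffs 5, 3 → best response Plus.
Mutual best responses: (Elite, Plus).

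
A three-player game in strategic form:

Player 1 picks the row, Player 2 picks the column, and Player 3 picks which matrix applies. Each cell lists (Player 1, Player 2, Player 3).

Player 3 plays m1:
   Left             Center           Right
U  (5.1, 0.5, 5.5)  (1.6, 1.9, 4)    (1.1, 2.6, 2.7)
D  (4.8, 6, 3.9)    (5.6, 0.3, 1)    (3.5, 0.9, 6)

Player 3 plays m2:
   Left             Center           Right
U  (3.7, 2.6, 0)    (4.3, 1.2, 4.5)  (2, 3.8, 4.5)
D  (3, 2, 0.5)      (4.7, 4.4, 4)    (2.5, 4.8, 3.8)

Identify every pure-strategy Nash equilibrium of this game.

No pure-strategy Nash equilibrium.

(U, Left, m1): Player 2 can switch to Center (0.5 → 1.9). Not NE.
(U, Left, m2): Player 2 can switch to Right (2.6 → 3.8). Not NE.
(U, Center, m1): Player 1 can switch to D (1.6 → 5.6). Not NE.
(U, Center, m2): Player 1 can switch to D (4.3 → 4.7). Not NE.
(U, Right, m1): Player 1 can switch to D (1.1 → 3.5). Not NE.
(U, Right, m2): Player 1 can switch to D (2 → 2.5). Not NE.
(D, Left, m1): Player 1 can switch to U (4.8 → 5.1). Not NE.
(D, Left, m2): Player 1 can switch to U (3 → 3.7). Not NE.
(D, Center, m1): Player 2 can switch to Left (0.3 → 6). Not NE.
(D, Center, m2): Player 2 can switch to Right (4.4 → 4.8). Not NE.
(D, Right, m1): Player 2 can switch to Left (0.9 → 6). Not NE.
(D, Right, m2): Player 3 can switch to m1 (3.8 → 6). Not NE.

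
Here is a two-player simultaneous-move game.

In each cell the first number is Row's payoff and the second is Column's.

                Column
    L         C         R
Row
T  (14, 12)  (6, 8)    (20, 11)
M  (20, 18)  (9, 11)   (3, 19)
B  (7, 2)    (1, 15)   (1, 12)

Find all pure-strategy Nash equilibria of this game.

No pure-strategy Nash equilibrium.

Row against L: payoffs 14, 20, 7 → best response M.
Row against C: payoffs 6, 9, 1 → best response M.
Row against R: payoffs 20, 3, 1 → best response T.
Column against T: payoffs 12, 8, 11 → best response L.
Column against M: payoffs 18, 11, 19 → best response R.
Column against B: payoffs 2, 15, 12 → best response C.
No profile is a mutual best response for all players.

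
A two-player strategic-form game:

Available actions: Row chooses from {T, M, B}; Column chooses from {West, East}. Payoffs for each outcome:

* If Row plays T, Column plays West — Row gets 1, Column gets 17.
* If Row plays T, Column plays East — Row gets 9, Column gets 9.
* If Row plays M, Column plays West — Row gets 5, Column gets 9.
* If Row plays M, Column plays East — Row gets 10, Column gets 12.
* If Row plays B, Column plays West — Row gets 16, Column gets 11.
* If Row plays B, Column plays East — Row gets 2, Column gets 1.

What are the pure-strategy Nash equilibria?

The pure Nash equilibria are (M, East), (B, West).

For each strategy profile, look for a profitable unilateral deviation.
(T, West): Row can switch to M (1 → 5). Not NE.
(T, East): Row can switch to M (9 → 10). Not NE.
(M, West): Row can switch to B (5 → 16). Not NE.
(M, East): Row gets 10, best alternative 9; Column gets 12, best alternative 9. No profitable deviation — NE.
(B, West): Row gets 16, best alternative 5; Column gets 11, best alternative 1. No profitable deviation — NE.
(B, East): Row can switch to T (2 → 9). Not NE.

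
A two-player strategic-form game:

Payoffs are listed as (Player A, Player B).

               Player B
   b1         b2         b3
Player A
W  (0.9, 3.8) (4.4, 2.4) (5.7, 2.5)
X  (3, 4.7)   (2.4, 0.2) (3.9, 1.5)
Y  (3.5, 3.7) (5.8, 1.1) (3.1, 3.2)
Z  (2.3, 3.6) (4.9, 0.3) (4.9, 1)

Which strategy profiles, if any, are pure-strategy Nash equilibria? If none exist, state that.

Check each profile: it is a Nash equilibrium iff no player can strictly gain by switching unilaterally.
(W, b1): Player A can switch to X (0.9 → 3). Not NE.
(W, b2): Player A can switch to Y (4.4 → 5.8). Not NE.
(W, b3): Player B can switch to b1 (2.5 → 3.8). Not NE.
(X, b1): Player A can switch to Y (3 → 3.5). Not NE.
(X, b2): Player A can switch to W (2.4 → 4.4). Not NE.
(X, b3): Player A can switch to W (3.9 → 5.7). Not NE.
(Y, b1): Player A gets 3.5, best alternative 3; Player B gets 3.7, best alternative 3.2. No profitable deviation — NE.
(Y, b2): Player B can switch to b1 (1.1 → 3.7). Not NE.
(Y, b3): Player A can switch to W (3.1 → 5.7). Not NE.
(The remaining 3 profiles each have a profitable deviation by the same check.)

(Y, b1)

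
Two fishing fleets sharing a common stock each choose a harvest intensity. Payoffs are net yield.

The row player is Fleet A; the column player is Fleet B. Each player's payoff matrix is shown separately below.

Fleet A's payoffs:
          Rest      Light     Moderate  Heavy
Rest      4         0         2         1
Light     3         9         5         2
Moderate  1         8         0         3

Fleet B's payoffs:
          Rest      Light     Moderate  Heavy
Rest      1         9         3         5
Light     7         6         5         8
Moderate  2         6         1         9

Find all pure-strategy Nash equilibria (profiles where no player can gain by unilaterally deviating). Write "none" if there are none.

Pure NE: (Moderate, Heavy)

Fleet A against Rest: payoffs 4, 3, 1 → best response Rest.
Fleet A against Light: payoffs 0, 9, 8 → best response Light.
Fleet A against Moderate: payoffs 2, 5, 0 → best response Light.
Fleet A against Heavy: payoffs 1, 2, 3 → best response Moderate.
Fleet B against Rest: payoffs 1, 9, 3, 5 → best response Light.
Fleet B against Light: payoffs 7, 6, 5, 8 → best response Heavy.
Fleet B against Moderate: payoffs 2, 6, 1, 9 → best response Heavy.
Mutual best responses: (Moderate, Heavy).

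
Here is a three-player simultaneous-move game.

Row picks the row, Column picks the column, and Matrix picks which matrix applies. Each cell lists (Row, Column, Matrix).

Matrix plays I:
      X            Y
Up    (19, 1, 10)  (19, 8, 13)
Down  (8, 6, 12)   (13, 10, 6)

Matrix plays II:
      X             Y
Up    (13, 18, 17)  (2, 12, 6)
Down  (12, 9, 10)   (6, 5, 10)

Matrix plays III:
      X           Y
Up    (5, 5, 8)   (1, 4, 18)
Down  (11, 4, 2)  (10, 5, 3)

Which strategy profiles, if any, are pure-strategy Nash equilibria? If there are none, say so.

Row against (X, I): payoffs 19, 8 → best response Up.
Row against (X, II): payoffs 13, 12 → best response Up.
Row against (X, III): payoffs 5, 11 → best response Down.
Row against (Y, I): payoffs 19, 13 → best response Up.
Row against (Y, II): payoffs 2, 6 → best response Down.
Row against (Y, III): payoffs 1, 10 → best response Down.
Column against (Up, I): payoffs 1, 8 → best response Y.
Column against (Up, II): payoffs 18, 12 → best response X.
Column against (Up, III): payoffs 5, 4 → best response X.
Column against (Down, I): payoffs 6, 10 → best response Y.
Column against (Down, II): payoffs 9, 5 → best response X.
Column against (Down, III): payoffs 4, 5 → best response Y.
Matrix against (Up, X): payoffs 10, 17, 8 → best response II.
Matrix against (Up, Y): payoffs 13, 6, 18 → best response III.
Matrix against (Down, X): payoffs 12, 10, 2 → best response I.
Matrix against (Down, Y): payoffs 6, 10, 3 → best response II.
Mutual best responses: (Up, X, II).

The unique pure-strategy Nash equilibrium is (Up, X, II).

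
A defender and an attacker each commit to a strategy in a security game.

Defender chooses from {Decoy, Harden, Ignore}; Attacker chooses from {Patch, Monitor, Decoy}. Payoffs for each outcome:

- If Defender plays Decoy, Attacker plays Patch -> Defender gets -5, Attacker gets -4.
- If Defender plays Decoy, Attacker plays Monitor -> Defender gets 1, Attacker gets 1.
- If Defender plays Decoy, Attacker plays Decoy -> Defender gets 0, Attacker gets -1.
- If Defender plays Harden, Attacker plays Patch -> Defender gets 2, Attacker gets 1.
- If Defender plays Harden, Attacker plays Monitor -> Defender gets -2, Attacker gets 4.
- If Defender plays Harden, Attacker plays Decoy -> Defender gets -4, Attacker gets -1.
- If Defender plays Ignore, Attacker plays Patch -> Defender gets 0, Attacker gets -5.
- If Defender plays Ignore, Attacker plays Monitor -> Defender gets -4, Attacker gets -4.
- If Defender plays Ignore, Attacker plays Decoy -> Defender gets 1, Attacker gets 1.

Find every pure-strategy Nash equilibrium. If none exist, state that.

(Decoy, Patch): Defender can switch to Harden (-5 → 2). Not NE.
(Decoy, Monitor): Defender gets 1, best alternative -2; Attacker gets 1, best alternative -1. No profitable deviation — NE.
(Decoy, Decoy): Defender can switch to Ignore (0 → 1). Not NE.
(Harden, Patch): Attacker can switch to Monitor (1 → 4). Not NE.
(Harden, Monitor): Defender can switch to Decoy (-2 → 1). Not NE.
(Harden, Decoy): Defender can switch to Decoy (-4 → 0). Not NE.
(Ignore, Patch): Defender can switch to Harden (0 → 2). Not NE.
(Ignore, Monitor): Defender can switch to Decoy (-4 → 1). Not NE.
(Ignore, Decoy): Defender gets 1, best alternative 0; Attacker gets 1, best alternative -4. No profitable deviation — NE.

The pure Nash equilibria are (Decoy, Monitor) and (Ignore, Decoy).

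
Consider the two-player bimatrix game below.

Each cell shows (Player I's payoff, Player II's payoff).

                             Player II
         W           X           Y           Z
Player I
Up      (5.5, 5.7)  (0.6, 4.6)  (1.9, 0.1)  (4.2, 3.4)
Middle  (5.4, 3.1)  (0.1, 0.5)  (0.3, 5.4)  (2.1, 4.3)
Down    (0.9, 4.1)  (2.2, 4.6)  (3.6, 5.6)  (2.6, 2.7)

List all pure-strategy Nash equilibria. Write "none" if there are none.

(Up, W), (Down, Y)

(Up, W): Player I gets 5.5, best alternative 5.4; Player II gets 5.7, best alternative 4.6. No profitable deviation — NE.
(Up, X): Player I can switch to Down (0.6 → 2.2). Not NE.
(Up, Y): Player I can switch to Down (1.9 → 3.6). Not NE.
(Up, Z): Player II can switch to W (3.4 → 5.7). Not NE.
(Middle, W): Player I can switch to Up (5.4 → 5.5). Not NE.
(Middle, X): Player I can switch to Up (0.1 → 0.6). Not NE.
(Middle, Y): Player I can switch to Up (0.3 → 1.9). Not NE.
(Middle, Z): Player I can switch to Up (2.1 → 4.2). Not NE.
(Down, W): Player I can switch to Up (0.9 → 5.5). Not NE.
(Down, X): Player II can switch to Y (4.6 → 5.6). Not NE.
(Down, Y): Player I gets 3.6, best alternative 1.9; Player II gets 5.6, best alternative 4.6. No profitable deviation — NE.
(Down, Z): Player I can switch to Up (2.6 → 4.2). Not NE.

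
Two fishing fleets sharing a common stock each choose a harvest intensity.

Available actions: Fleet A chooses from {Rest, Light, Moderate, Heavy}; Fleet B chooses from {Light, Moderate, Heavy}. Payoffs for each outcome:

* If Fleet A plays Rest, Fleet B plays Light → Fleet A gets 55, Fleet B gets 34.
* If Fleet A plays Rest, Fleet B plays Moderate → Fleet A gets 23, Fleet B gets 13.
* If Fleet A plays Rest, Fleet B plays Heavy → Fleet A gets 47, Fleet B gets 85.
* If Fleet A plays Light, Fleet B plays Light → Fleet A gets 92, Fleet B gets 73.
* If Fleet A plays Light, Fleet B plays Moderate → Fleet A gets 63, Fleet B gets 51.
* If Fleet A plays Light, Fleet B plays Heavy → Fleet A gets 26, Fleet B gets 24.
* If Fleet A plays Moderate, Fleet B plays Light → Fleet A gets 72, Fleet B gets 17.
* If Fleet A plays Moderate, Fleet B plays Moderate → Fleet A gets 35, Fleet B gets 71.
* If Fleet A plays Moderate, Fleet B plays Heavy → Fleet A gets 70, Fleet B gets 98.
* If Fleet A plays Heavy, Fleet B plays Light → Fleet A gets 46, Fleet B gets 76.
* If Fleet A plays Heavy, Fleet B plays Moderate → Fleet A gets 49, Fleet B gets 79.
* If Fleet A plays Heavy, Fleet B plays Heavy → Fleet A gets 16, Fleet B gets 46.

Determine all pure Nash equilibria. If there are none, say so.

The pure Nash equilibria are (Light, Light), (Moderate, Heavy).

Fleet A against Light: payoffs 55, 92, 72, 46 → best response Light.
Fleet A against Moderate: payoffs 23, 63, 35, 49 → best response Light.
Fleet A against Heavy: payoffs 47, 26, 70, 16 → best response Moderate.
Fleet B against Rest: payoffs 34, 13, 85 → best response Heavy.
Fleet B against Light: payoffs 73, 51, 24 → best response Light.
Fleet B against Moderate: payoffs 17, 71, 98 → best response Heavy.
Fleet B against Heavy: payoffs 76, 79, 46 → best response Moderate.
Mutual best responses: (Light, Light); (Moderate, Heavy).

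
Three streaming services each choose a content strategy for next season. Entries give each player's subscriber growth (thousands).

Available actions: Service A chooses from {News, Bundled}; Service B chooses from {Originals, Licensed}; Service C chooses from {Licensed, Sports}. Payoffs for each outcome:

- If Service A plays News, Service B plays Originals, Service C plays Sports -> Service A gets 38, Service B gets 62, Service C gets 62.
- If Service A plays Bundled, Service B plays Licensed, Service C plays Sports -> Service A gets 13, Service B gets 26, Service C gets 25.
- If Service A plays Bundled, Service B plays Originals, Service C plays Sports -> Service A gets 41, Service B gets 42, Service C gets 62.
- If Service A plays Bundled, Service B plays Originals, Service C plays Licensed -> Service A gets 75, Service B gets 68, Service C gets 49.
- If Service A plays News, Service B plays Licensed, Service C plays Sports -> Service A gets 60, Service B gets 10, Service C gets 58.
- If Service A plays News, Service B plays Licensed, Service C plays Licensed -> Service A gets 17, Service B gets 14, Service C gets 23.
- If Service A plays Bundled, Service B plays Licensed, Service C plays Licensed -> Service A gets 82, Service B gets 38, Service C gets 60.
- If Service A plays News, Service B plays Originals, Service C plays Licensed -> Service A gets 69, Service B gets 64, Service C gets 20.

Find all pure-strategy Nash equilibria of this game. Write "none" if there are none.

For each player, find the best response to each opponent profile; mutual best responses are the pure NE.
Service A against (Originals, Licensed): payoffs 69, 75 → best response Bundled.
Service A against (Originals, Sports): payoffs 38, 41 → best response Bundled.
Service A against (Licensed, Licensed): payoffs 17, 82 → best response Bundled.
Service A against (Licensed, Sports): payoffs 60, 13 → best response News.
Service B against (News, Licensed): payoffs 64, 14 → best response Originals.
Service B against (News, Sports): payoffs 62, 10 → best response Originals.
Service B against (Bundled, Licensed): payoffs 68, 38 → best response Originals.
Service B against (Bundled, Sports): payoffs 42, 26 → best response Originals.
Service C against (News, Originals): payoffs 20, 62 → best response Sports.
Service C against (News, Licensed): payoffs 23, 58 → best response Sports.
Service C against (Bundled, Originals): payoffs 49, 62 → best response Sports.
Service C against (Bundled, Licensed): payoffs 60, 25 → best response Licensed.
Mutual best responses: (Bundled, Originals, Sports).

The unique pure-strategy Nash equilibrium is (Bundled, Originals, Sports).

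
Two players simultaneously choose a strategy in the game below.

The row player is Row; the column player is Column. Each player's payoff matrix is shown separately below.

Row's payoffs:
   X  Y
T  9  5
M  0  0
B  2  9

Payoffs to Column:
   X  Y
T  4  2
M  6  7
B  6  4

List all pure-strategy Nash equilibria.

(T, X)

(T, X): Row gets 9, best alternative 2; Column gets 4, best alternative 2. No profitable deviation — NE.
(T, Y): Row can switch to B (5 → 9). Not NE.
(M, X): Row can switch to T (0 → 9). Not NE.
(M, Y): Row can switch to T (0 → 5). Not NE.
(B, X): Row can switch to T (2 → 9). Not NE.
(B, Y): Column can switch to X (4 → 6). Not NE.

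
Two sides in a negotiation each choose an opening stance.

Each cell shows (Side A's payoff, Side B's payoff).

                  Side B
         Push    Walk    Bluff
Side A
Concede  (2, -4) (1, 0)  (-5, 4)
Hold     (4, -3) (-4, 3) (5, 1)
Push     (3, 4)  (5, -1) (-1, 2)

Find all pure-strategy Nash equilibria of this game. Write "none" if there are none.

(Concede, Push): Side A can switch to Hold (2 → 4). Not NE.
(Concede, Walk): Side A can switch to Push (1 → 5). Not NE.
(Concede, Bluff): Side A can switch to Hold (-5 → 5). Not NE.
(Hold, Push): Side B can switch to Walk (-3 → 3). Not NE.
(Hold, Walk): Side A can switch to Concede (-4 → 1). Not NE.
(Hold, Bluff): Side B can switch to Walk (1 → 3). Not NE.
(Push, Push): Side A can switch to Hold (3 → 4). Not NE.
(Push, Walk): Side B can switch to Push (-1 → 4). Not NE.
(Push, Bluff): Side A can switch to Hold (-1 → 5). Not NE.

none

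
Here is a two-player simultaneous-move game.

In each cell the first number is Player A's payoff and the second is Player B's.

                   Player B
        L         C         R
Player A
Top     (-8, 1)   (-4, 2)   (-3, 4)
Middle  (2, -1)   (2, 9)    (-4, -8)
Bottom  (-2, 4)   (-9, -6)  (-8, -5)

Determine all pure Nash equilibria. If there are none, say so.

Player A against L: payoffs -8, 2, -2 → best response Middle.
Player A against C: payoffs -4, 2, -9 → best response Middle.
Player A against R: payoffs -3, -4, -8 → best response Top.
Player B against Top: payoffs 1, 2, 4 → best response R.
Player B against Middle: payoffs -1, 9, -8 → best response C.
Player B against Bottom: payoffs 4, -6, -5 → best response L.
Mutual best responses: (Top, R); (Middle, C).

(Top, R), (Middle, C)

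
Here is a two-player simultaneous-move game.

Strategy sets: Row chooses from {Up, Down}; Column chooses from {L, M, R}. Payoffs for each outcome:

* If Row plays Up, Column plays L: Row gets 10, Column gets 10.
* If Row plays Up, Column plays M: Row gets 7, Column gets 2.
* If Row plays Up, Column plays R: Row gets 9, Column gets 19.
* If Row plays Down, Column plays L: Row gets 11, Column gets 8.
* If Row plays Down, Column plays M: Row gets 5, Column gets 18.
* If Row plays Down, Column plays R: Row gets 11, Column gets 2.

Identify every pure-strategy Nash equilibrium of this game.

This game has no pure Nash equilibrium.

Mark each player's best response to every combination of opponents' strategies; a profile where every player is best-responding is a pure Nash equilibrium.
Row against L: payoffs 10, 11 → best response Down.
Row against M: payoffs 7, 5 → best response Up.
Row against R: payoffs 9, 11 → best response Down.
Column against Up: payoffs 10, 2, 19 → best response R.
Column against Down: payoffs 8, 18, 2 → best response M.
No profile is a mutual best response for all players.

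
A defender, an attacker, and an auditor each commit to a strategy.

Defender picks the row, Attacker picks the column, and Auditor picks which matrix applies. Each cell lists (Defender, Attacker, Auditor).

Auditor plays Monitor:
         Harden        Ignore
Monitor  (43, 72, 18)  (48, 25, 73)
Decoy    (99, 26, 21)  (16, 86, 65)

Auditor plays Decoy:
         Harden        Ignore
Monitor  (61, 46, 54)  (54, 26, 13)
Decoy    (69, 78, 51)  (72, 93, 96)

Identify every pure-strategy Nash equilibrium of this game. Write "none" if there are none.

Defender against (Harden, Monitor): payoffs 43, 99 → best response Decoy.
Defender against (Harden, Decoy): payoffs 61, 69 → best response Decoy.
Defender against (Ignore, Monitor): payoffs 48, 16 → best response Monitor.
Defender against (Ignore, Decoy): payoffs 54, 72 → best response Decoy.
Attacker against (Monitor, Monitor): payoffs 72, 25 → best response Harden.
Attacker against (Monitor, Decoy): payoffs 46, 26 → best response Harden.
Attacker against (Decoy, Monitor): payoffs 26, 86 → best response Ignore.
Attacker against (Decoy, Decoy): payoffs 78, 93 → best response Ignore.
Auditor against (Monitor, Harden): payoffs 18, 54 → best response Decoy.
Auditor against (Monitor, Ignore): payoffs 73, 13 → best response Monitor.
Auditor against (Decoy, Harden): payoffs 21, 51 → best response Decoy.
Auditor against (Decoy, Ignore): payoffs 65, 96 → best response Decoy.
Mutual best responses: (Decoy, Ignore, Decoy).

(Decoy, Ignore, Decoy)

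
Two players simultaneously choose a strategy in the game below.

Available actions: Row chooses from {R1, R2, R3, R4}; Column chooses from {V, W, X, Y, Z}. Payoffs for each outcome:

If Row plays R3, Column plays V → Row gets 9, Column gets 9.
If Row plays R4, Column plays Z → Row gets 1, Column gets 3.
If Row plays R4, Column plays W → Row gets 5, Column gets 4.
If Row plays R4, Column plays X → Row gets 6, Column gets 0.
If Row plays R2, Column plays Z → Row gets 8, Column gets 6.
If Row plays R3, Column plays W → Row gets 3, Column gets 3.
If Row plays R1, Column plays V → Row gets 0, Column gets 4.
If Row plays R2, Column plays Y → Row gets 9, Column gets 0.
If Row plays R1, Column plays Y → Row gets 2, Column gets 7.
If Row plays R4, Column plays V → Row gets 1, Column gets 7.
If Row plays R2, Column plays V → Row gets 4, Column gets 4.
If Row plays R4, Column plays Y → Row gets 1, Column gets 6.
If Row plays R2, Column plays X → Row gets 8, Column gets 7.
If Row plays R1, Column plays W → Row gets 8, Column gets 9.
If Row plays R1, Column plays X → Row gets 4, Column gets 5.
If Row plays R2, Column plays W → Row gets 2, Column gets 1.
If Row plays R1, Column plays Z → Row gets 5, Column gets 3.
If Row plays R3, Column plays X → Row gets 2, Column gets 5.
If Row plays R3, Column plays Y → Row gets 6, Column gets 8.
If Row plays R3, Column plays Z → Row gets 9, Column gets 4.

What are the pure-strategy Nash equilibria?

Row against V: payoffs 0, 4, 9, 1 → best response R3.
Row against W: payoffs 8, 2, 3, 5 → best response R1.
Row against X: payoffs 4, 8, 2, 6 → best response R2.
Row against Y: payoffs 2, 9, 6, 1 → best response R2.
Row against Z: payoffs 5, 8, 9, 1 → best response R3.
Column against R1: payoffs 4, 9, 5, 7, 3 → best response W.
Column against R2: payoffs 4, 1, 7, 0, 6 → best response X.
Column against R3: payoffs 9, 3, 5, 8, 4 → best response V.
Column against R4: payoffs 7, 4, 0, 6, 3 → best response V.
Mutual best responses: (R1, W); (R2, X); (R3, V).

The pure Nash equilibria are (R1, W); (R2, X); (R3, V).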